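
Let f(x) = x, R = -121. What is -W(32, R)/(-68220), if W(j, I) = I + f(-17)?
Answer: -23/11370 ≈ -0.0020229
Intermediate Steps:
W(j, I) = -17 + I (W(j, I) = I - 17 = -17 + I)
-W(32, R)/(-68220) = -(-17 - 121)/(-68220) = -(-138)*(-1)/68220 = -1*23/11370 = -23/11370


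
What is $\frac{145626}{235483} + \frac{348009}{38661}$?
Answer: $\frac{29193416711}{3034669421} \approx 9.62$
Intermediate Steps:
$\frac{145626}{235483} + \frac{348009}{38661} = 145626 \cdot \frac{1}{235483} + 348009 \cdot \frac{1}{38661} = \frac{145626}{235483} + \frac{116003}{12887} = \frac{29193416711}{3034669421}$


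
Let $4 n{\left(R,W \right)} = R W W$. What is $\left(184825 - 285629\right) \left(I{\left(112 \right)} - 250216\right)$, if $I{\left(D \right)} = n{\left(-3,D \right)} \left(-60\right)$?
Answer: $-31679068256$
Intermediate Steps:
$n{\left(R,W \right)} = \frac{R W^{2}}{4}$ ($n{\left(R,W \right)} = \frac{R W W}{4} = \frac{R W^{2}}{4}$)
$I{\left(D \right)} = 45 D^{2}$ ($I{\left(D \right)} = \frac{1}{4} \left(-3\right) D^{2} \left(-60\right) = - \frac{3 D^{2}}{4} \left(-60\right) = 45 D^{2}$)
$\left(184825 - 285629\right) \left(I{\left(112 \right)} - 250216\right) = \left(184825 - 285629\right) \left(45 \cdot 112^{2} - 250216\right) = - 100804 \left(45 \cdot 12544 - 250216\right) = - 100804 \left(564480 - 250216\right) = \left(-100804\right) 314264 = -31679068256$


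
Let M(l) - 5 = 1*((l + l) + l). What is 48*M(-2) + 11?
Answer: -37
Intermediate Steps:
M(l) = 5 + 3*l (M(l) = 5 + 1*((l + l) + l) = 5 + 1*(2*l + l) = 5 + 1*(3*l) = 5 + 3*l)
48*M(-2) + 11 = 48*(5 + 3*(-2)) + 11 = 48*(5 - 6) + 11 = 48*(-1) + 11 = -48 + 11 = -37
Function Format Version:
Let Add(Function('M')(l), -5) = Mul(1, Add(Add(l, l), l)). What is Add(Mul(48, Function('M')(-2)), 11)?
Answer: -37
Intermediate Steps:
Function('M')(l) = Add(5, Mul(3, l)) (Function('M')(l) = Add(5, Mul(1, Add(Add(l, l), l))) = Add(5, Mul(1, Add(Mul(2, l), l))) = Add(5, Mul(1, Mul(3, l))) = Add(5, Mul(3, l)))
Add(Mul(48, Function('M')(-2)), 11) = Add(Mul(48, Add(5, Mul(3, -2))), 11) = Add(Mul(48, Add(5, -6)), 11) = Add(Mul(48, -1), 11) = Add(-48, 11) = -37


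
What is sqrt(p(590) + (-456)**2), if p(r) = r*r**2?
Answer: 2*sqrt(51396734) ≈ 14338.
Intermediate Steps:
p(r) = r**3
sqrt(p(590) + (-456)**2) = sqrt(590**3 + (-456)**2) = sqrt(205379000 + 207936) = sqrt(205586936) = 2*sqrt(51396734)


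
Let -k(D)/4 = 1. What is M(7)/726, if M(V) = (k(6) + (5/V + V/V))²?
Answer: 128/17787 ≈ 0.0071963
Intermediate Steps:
k(D) = -4 (k(D) = -4*1 = -4)
M(V) = (-3 + 5/V)² (M(V) = (-4 + (5/V + V/V))² = (-4 + (5/V + 1))² = (-4 + (1 + 5/V))² = (-3 + 5/V)²)
M(7)/726 = ((5 - 3*7)²/7²)/726 = ((5 - 21)²/49)*(1/726) = ((1/49)*(-16)²)*(1/726) = ((1/49)*256)*(1/726) = (256/49)*(1/726) = 128/17787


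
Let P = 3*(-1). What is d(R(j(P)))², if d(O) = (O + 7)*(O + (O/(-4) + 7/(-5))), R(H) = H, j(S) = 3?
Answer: 289/4 ≈ 72.250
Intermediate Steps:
P = -3
d(O) = (7 + O)*(-7/5 + 3*O/4) (d(O) = (7 + O)*(O + (O*(-¼) + 7*(-⅕))) = (7 + O)*(O + (-O/4 - 7/5)) = (7 + O)*(O + (-7/5 - O/4)) = (7 + O)*(-7/5 + 3*O/4))
d(R(j(P)))² = (-49/5 + (¾)*3² + (77/20)*3)² = (-49/5 + (¾)*9 + 231/20)² = (-49/5 + 27/4 + 231/20)² = (17/2)² = 289/4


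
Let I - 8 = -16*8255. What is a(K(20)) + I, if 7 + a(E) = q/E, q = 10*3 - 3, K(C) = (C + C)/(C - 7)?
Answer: -5282809/40 ≈ -1.3207e+5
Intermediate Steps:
K(C) = 2*C/(-7 + C) (K(C) = (2*C)/(-7 + C) = 2*C/(-7 + C))
I = -132072 (I = 8 - 16*8255 = 8 - 132080 = -132072)
q = 27 (q = 30 - 3 = 27)
a(E) = -7 + 27/E
a(K(20)) + I = (-7 + 27/((2*20/(-7 + 20)))) - 132072 = (-7 + 27/((2*20/13))) - 132072 = (-7 + 27/((2*20*(1/13)))) - 132072 = (-7 + 27/(40/13)) - 132072 = (-7 + 27*(13/40)) - 132072 = (-7 + 351/40) - 132072 = 71/40 - 132072 = -5282809/40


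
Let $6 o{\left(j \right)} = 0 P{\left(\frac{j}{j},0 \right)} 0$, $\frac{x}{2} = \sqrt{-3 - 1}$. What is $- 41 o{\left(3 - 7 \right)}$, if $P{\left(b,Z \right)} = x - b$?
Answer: $0$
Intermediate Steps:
$x = 4 i$ ($x = 2 \sqrt{-3 - 1} = 2 \sqrt{-4} = 2 \cdot 2 i = 4 i \approx 4.0 i$)
$P{\left(b,Z \right)} = - b + 4 i$ ($P{\left(b,Z \right)} = 4 i - b = - b + 4 i$)
$o{\left(j \right)} = 0$ ($o{\left(j \right)} = \frac{0 \left(- \frac{j}{j} + 4 i\right) 0}{6} = \frac{0 \left(\left(-1\right) 1 + 4 i\right) 0}{6} = \frac{0 \left(-1 + 4 i\right) 0}{6} = \frac{0 \cdot 0}{6} = \frac{1}{6} \cdot 0 = 0$)
$- 41 o{\left(3 - 7 \right)} = \left(-41\right) 0 = 0$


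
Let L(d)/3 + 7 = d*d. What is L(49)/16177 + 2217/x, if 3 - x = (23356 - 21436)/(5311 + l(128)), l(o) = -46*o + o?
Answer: 767932535/2516679 ≈ 305.14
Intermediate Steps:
L(d) = -21 + 3*d**2 (L(d) = -21 + 3*(d*d) = -21 + 3*d**2)
l(o) = -45*o
x = 3267/449 (x = 3 - (23356 - 21436)/(5311 - 45*128) = 3 - 1920/(5311 - 5760) = 3 - 1920/(-449) = 3 - 1920*(-1)/449 = 3 - 1*(-1920/449) = 3 + 1920/449 = 3267/449 ≈ 7.2762)
L(49)/16177 + 2217/x = (-21 + 3*49**2)/16177 + 2217/(3267/449) = (-21 + 3*2401)*(1/16177) + 2217*(449/3267) = (-21 + 7203)*(1/16177) + 331811/1089 = 7182*(1/16177) + 331811/1089 = 1026/2311 + 331811/1089 = 767932535/2516679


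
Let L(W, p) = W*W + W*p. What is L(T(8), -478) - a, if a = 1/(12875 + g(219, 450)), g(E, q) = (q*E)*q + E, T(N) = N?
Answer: -166795833441/44360594 ≈ -3760.0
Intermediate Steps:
g(E, q) = E + E*q² (g(E, q) = (E*q)*q + E = E*q² + E = E + E*q²)
L(W, p) = W² + W*p
a = 1/44360594 (a = 1/(12875 + 219*(1 + 450²)) = 1/(12875 + 219*(1 + 202500)) = 1/(12875 + 219*202501) = 1/(12875 + 44347719) = 1/44360594 ≈ 2.2543e-8)
L(T(8), -478) - a = 8*(8 - 478) - 1*1/44360594 = 8*(-470) - 1/44360594 = -3760 - 1/44360594 = -166795833441/44360594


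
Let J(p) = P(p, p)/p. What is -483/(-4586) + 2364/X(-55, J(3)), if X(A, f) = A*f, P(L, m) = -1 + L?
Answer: -16235391/252230 ≈ -64.367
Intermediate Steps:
J(p) = (-1 + p)/p
-483/(-4586) + 2364/X(-55, J(3)) = -483/(-4586) + 2364/((-55*(-1 + 3)/3)) = -483*(-1/4586) + 2364/((-55*2/3)) = 483/4586 + 2364/((-55*⅔)) = 483/4586 + 2364/(-110/3) = 483/4586 + 2364*(-3/110) = 483/4586 - 3546/55 = -16235391/252230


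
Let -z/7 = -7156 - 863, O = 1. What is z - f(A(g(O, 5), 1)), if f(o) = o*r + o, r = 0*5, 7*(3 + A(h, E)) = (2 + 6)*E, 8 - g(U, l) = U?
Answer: 392944/7 ≈ 56135.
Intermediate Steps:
g(U, l) = 8 - U
A(h, E) = -3 + 8*E/7 (A(h, E) = -3 + ((2 + 6)*E)/7 = -3 + (8*E)/7 = -3 + 8*E/7)
z = 56133 (z = -7*(-7156 - 863) = -7*(-8019) = 56133)
r = 0
f(o) = o (f(o) = o*0 + o = 0 + o = o)
z - f(A(g(O, 5), 1)) = 56133 - (-3 + (8/7)*1) = 56133 - (-3 + 8/7) = 56133 - 1*(-13/7) = 56133 + 13/7 = 392944/7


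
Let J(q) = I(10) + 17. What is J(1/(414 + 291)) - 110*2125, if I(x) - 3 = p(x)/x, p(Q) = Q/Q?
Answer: -2337299/10 ≈ -2.3373e+5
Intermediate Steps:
p(Q) = 1
I(x) = 3 + 1/x
J(q) = 201/10 (J(q) = (3 + 1/10) + 17 = (3 + ⅒) + 17 = 31/10 + 17 = 201/10)
J(1/(414 + 291)) - 110*2125 = 201/10 - 110*2125 = 201/10 - 233750 = -2337299/10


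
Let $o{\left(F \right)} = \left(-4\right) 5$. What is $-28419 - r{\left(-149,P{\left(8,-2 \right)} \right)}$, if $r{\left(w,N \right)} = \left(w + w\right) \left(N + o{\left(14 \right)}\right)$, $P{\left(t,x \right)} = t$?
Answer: $-31995$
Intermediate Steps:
$o{\left(F \right)} = -20$
$r{\left(w,N \right)} = 2 w \left(-20 + N\right)$ ($r{\left(w,N \right)} = \left(w + w\right) \left(N - 20\right) = 2 w \left(-20 + N\right)$)
$-28419 - r{\left(-149,P{\left(8,-2 \right)} \right)} = -28419 - 2 \left(-149\right) \left(-20 + 8\right) = -28419 - 2 \left(-149\right) \left(-12\right) = -28419 - 3576 = -31995$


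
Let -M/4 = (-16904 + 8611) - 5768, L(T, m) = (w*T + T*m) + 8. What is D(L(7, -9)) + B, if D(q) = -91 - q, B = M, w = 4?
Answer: 56180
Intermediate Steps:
L(T, m) = 8 + 4*T + T*m (L(T, m) = (4*T + T*m) + 8 = 8 + 4*T + T*m)
M = 56244 (M = -4*((-16904 + 8611) - 5768) = -4*(-8293 - 5768) = -4*(-14061) = 56244)
B = 56244
D(L(7, -9)) + B = (-91 - (8 + 4*7 + 7*(-9))) + 56244 = (-91 - (8 + 28 - 63)) + 56244 = (-91 - 1*(-27)) + 56244 = (-91 + 27) + 56244 = -64 + 56244 = 56180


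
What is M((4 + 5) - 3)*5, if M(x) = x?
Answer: 30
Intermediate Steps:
M((4 + 5) - 3)*5 = ((4 + 5) - 3)*5 = (9 - 3)*5 = 6*5 = 30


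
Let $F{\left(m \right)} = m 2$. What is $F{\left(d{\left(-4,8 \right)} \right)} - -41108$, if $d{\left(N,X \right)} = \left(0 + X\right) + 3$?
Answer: $41130$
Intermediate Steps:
$d{\left(N,X \right)} = 3 + X$ ($d{\left(N,X \right)} = X + 3 = 3 + X$)
$F{\left(m \right)} = 2 m$
$F{\left(d{\left(-4,8 \right)} \right)} - -41108 = 2 \left(3 + 8\right) - -41108 = 2 \cdot 11 + 41108 = 22 + 41108 = 41130$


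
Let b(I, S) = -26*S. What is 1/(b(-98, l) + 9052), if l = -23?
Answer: 1/9650 ≈ 0.00010363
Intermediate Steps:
1/(b(-98, l) + 9052) = 1/(-26*(-23) + 9052) = 1/(598 + 9052) = 1/9650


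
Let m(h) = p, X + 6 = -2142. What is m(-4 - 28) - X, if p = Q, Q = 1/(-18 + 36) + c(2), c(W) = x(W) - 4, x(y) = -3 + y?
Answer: 38575/18 ≈ 2143.1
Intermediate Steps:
X = -2148 (X = -6 - 2142 = -2148)
c(W) = -7 + W (c(W) = (-3 + W) - 4 = -7 + W)
Q = -89/18 (Q = 1/(-18 + 36) + (-7 + 2) = 1/18 - 5 = -89/18 ≈ -4.9444)
p = -89/18 ≈ -4.9444
m(h) = -89/18
m(-4 - 28) - X = -89/18 - 1*(-2148) = -89/18 + 2148 = 38575/18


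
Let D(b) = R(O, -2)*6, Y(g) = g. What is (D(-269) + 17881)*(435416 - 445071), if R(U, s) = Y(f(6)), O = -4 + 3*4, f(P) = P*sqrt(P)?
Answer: -172641055 - 347580*sqrt(6) ≈ -1.7349e+8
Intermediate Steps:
f(P) = P**(3/2)
O = 8 (O = -4 + 12 = 8)
R(U, s) = 6*sqrt(6) (R(U, s) = 6**(3/2) = 6*sqrt(6))
D(b) = 36*sqrt(6) (D(b) = (6*sqrt(6))*6 = 36*sqrt(6))
(D(-269) + 17881)*(435416 - 445071) = (36*sqrt(6) + 17881)*(435416 - 445071) = (17881 + 36*sqrt(6))*(-9655) = -172641055 - 347580*sqrt(6)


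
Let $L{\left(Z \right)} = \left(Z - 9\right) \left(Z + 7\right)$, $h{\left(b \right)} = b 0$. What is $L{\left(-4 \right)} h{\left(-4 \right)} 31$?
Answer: $0$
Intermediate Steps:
$h{\left(b \right)} = 0$
$L{\left(Z \right)} = \left(-9 + Z\right) \left(7 + Z\right)$
$L{\left(-4 \right)} h{\left(-4 \right)} 31 = \left(-63 + \left(-4\right)^{2} - -8\right) 0 \cdot 31 = \left(-63 + 16 + 8\right) 0 \cdot 31 = \left(-39\right) 0 \cdot 31 = 0 \cdot 31 = 0$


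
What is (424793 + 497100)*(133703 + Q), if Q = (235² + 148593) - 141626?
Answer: 180594229235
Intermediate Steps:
Q = 62192 (Q = (55225 + 148593) - 141626 = 203818 - 141626 = 62192)
(424793 + 497100)*(133703 + Q) = (424793 + 497100)*(133703 + 62192) = 921893*195895 = 180594229235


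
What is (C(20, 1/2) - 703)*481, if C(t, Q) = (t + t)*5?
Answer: -241943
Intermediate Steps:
C(t, Q) = 10*t (C(t, Q) = (2*t)*5 = 10*t)
(C(20, 1/2) - 703)*481 = (10*20 - 703)*481 = (200 - 703)*481 = -503*481 = -241943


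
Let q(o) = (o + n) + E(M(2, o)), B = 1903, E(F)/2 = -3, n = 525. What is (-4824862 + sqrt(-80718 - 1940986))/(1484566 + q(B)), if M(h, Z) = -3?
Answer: -2412431/743494 + I*sqrt(505426)/743494 ≈ -3.2447 + 0.00095621*I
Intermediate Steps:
E(F) = -6 (E(F) = 2*(-3) = -6)
q(o) = 519 + o (q(o) = (o + 525) - 6 = (525 + o) - 6 = 519 + o)
(-4824862 + sqrt(-80718 - 1940986))/(1484566 + q(B)) = (-4824862 + sqrt(-80718 - 1940986))/(1484566 + (519 + 1903)) = (-4824862 + sqrt(-2021704))/(1484566 + 2422) = (-4824862 + 2*I*sqrt(505426))/1486988 = (-4824862 + 2*I*sqrt(505426))*(1/1486988) = -2412431/743494 + I*sqrt(505426)/743494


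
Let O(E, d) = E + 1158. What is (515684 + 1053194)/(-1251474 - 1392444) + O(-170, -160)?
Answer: 1305311053/1321959 ≈ 987.41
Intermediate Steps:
O(E, d) = 1158 + E
(515684 + 1053194)/(-1251474 - 1392444) + O(-170, -160) = (515684 + 1053194)/(-1251474 - 1392444) + (1158 - 170) = 1568878/(-2643918) + 988 = 1568878*(-1/2643918) + 988 = -784439/1321959 + 988 = 1305311053/1321959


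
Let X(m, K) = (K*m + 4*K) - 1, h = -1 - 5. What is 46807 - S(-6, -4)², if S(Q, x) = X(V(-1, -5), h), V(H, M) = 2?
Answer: 45438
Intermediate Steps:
h = -6
X(m, K) = -1 + 4*K + K*m (X(m, K) = (4*K + K*m) - 1 = -1 + 4*K + K*m)
S(Q, x) = -37 (S(Q, x) = -1 + 4*(-6) - 6*2 = -1 - 24 - 12 = -37)
46807 - S(-6, -4)² = 46807 - 1*(-37)² = 46807 - 1*1369 = 46807 - 1369 = 45438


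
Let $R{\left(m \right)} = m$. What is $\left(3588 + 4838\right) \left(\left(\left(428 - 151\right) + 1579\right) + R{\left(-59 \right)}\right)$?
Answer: $15141522$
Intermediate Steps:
$\left(3588 + 4838\right) \left(\left(\left(428 - 151\right) + 1579\right) + R{\left(-59 \right)}\right) = \left(3588 + 4838\right) \left(\left(\left(428 - 151\right) + 1579\right) - 59\right) = 8426 \left(\left(277 + 1579\right) - 59\right) = 8426 \left(1856 - 59\right) = 8426 \cdot 1797 = 15141522$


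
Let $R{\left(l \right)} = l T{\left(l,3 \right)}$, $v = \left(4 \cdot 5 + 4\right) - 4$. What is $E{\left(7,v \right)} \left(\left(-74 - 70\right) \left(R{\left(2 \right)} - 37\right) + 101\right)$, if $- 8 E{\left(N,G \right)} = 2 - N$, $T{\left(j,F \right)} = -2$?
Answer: $\frac{30025}{8} \approx 3753.1$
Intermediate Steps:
$v = 20$ ($v = \left(20 + 4\right) - 4 = 24 - 4 = 20$)
$R{\left(l \right)} = - 2 l$ ($R{\left(l \right)} = l \left(-2\right) = - 2 l$)
$E{\left(N,G \right)} = - \frac{1}{4} + \frac{N}{8}$ ($E{\left(N,G \right)} = - \frac{2 - N}{8} = - \frac{1}{4} + \frac{N}{8}$)
$E{\left(7,v \right)} \left(\left(-74 - 70\right) \left(R{\left(2 \right)} - 37\right) + 101\right) = \left(- \frac{1}{4} + \frac{1}{8} \cdot 7\right) \left(\left(-74 - 70\right) \left(\left(-2\right) 2 - 37\right) + 101\right) = \left(- \frac{1}{4} + \frac{7}{8}\right) \left(- 144 \left(-4 - 37\right) + 101\right) = \frac{5 \left(\left(-144\right) \left(-41\right) + 101\right)}{8} = \frac{5 \left(5904 + 101\right)}{8} = \frac{5}{8} \cdot 6005 = \frac{30025}{8}$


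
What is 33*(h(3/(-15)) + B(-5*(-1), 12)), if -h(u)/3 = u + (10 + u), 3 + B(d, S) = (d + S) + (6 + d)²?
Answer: 17523/5 ≈ 3504.6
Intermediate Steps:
B(d, S) = -3 + S + d + (6 + d)² (B(d, S) = -3 + ((d + S) + (6 + d)²) = -3 + ((S + d) + (6 + d)²) = -3 + (S + d + (6 + d)²) = -3 + S + d + (6 + d)²)
h(u) = -30 - 6*u (h(u) = -3*(u + (10 + u)) = -3*(10 + 2*u) = -30 - 6*u)
33*(h(3/(-15)) + B(-5*(-1), 12)) = 33*((-30 - 18/(-15)) + (-3 + 12 - 5*(-1) + (6 - 5*(-1))²)) = 33*((-30 - 18*(-1)/15) + (-3 + 12 + 5 + (6 + 5)²)) = 33*((-30 - 6*(-⅕)) + (-3 + 12 + 5 + 11²)) = 33*((-30 + 6/5) + (-3 + 12 + 5 + 121)) = 33*(-144/5 + 135) = 33*(531/5) = 17523/5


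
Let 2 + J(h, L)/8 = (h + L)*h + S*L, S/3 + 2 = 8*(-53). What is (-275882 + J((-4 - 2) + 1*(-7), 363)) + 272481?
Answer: -3751129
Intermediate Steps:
S = -1278 (S = -6 + 3*(8*(-53)) = -6 + 3*(-424) = -6 - 1272 = -1278)
J(h, L) = -16 - 10224*L + 8*h*(L + h) (J(h, L) = -16 + 8*((h + L)*h - 1278*L) = -16 + 8*((L + h)*h - 1278*L) = -16 + 8*(h*(L + h) - 1278*L) = -16 + 8*(-1278*L + h*(L + h)) = -16 + (-10224*L + 8*h*(L + h)) = -16 - 10224*L + 8*h*(L + h))
(-275882 + J((-4 - 2) + 1*(-7), 363)) + 272481 = (-275882 + (-16 - 10224*363 + 8*((-4 - 2) + 1*(-7))² + 8*363*((-4 - 2) + 1*(-7)))) + 272481 = (-275882 + (-16 - 3711312 + 8*(-6 - 7)² + 8*363*(-6 - 7))) + 272481 = (-275882 + (-16 - 3711312 + 8*(-13)² + 8*363*(-13))) + 272481 = (-275882 + (-16 - 3711312 + 8*169 - 37752)) + 272481 = (-275882 + (-16 - 3711312 + 1352 - 37752)) + 272481 = (-275882 - 3747728) + 272481 = -4023610 + 272481 = -3751129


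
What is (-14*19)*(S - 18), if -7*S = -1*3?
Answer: 4674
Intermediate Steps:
S = 3/7 (S = -(-1)*3/7 = -1/7*(-3) = 3/7 ≈ 0.42857)
(-14*19)*(S - 18) = (-14*19)*(3/7 - 18) = -266*(-123/7) = 4674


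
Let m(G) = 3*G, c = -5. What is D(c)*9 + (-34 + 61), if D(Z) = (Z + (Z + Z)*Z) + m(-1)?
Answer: 405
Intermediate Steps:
D(Z) = -3 + Z + 2*Z² (D(Z) = (Z + (Z + Z)*Z) + 3*(-1) = (Z + (2*Z)*Z) - 3 = (Z + 2*Z²) - 3 = -3 + Z + 2*Z²)
D(c)*9 + (-34 + 61) = (-3 - 5 + 2*(-5)²)*9 + (-34 + 61) = (-3 - 5 + 2*25)*9 + 27 = (-3 - 5 + 50)*9 + 27 = 42*9 + 27 = 378 + 27 = 405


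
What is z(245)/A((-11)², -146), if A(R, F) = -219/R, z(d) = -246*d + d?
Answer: 7263025/219 ≈ 33165.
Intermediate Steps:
z(d) = -245*d
z(245)/A((-11)², -146) = (-245*245)/((-219/((-11)²))) = -60025/((-219/121)) = -60025/((-219*1/121)) = -60025/(-219/121) = -60025*(-121/219) = 7263025/219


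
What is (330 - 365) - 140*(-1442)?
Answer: 201845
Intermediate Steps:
(330 - 365) - 140*(-1442) = -35 + 201880 = 201845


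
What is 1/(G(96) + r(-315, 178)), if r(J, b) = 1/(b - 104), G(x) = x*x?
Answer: 74/681985 ≈ 0.00010851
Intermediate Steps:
G(x) = x²
r(J, b) = 1/(-104 + b)
1/(G(96) + r(-315, 178)) = 1/(96² + 1/(-104 + 178)) = 1/(9216 + 1/74) = 1/(681985/74) = 74/681985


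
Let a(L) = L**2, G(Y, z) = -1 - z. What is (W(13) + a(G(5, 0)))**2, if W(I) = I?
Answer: 196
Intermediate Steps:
(W(13) + a(G(5, 0)))**2 = (13 + (-1 - 1*0)**2)**2 = (13 + (-1 + 0)**2)**2 = (13 + (-1)**2)**2 = (13 + 1)**2 = 14**2 = 196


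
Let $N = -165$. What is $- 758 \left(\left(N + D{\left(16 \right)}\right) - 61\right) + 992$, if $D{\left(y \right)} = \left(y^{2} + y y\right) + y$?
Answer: $-227924$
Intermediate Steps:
$D{\left(y \right)} = y + 2 y^{2}$ ($D{\left(y \right)} = \left(y^{2} + y^{2}\right) + y = 2 y^{2} + y = y + 2 y^{2}$)
$- 758 \left(\left(N + D{\left(16 \right)}\right) - 61\right) + 992 = - 758 \left(\left(-165 + 16 \left(1 + 2 \cdot 16\right)\right) - 61\right) + 992 = - 758 \left(\left(-165 + 16 \left(1 + 32\right)\right) - 61\right) + 992 = - 758 \left(\left(-165 + 16 \cdot 33\right) - 61\right) + 992 = - 758 \left(\left(-165 + 528\right) - 61\right) + 992 = - 758 \left(363 - 61\right) + 992 = \left(-758\right) 302 + 992 = -228916 + 992 = -227924$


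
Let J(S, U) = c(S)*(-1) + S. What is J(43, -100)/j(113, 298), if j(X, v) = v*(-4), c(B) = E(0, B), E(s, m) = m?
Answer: 0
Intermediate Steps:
c(B) = B
J(S, U) = 0 (J(S, U) = S*(-1) + S = -S + S = 0)
j(X, v) = -4*v
J(43, -100)/j(113, 298) = 0/((-4*298)) = 0/(-1192) = 0*(-1/1192) = 0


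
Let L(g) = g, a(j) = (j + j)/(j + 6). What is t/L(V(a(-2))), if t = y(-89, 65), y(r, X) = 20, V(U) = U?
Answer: -20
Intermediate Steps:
a(j) = 2*j/(6 + j) (a(j) = (2*j)/(6 + j) = 2*j/(6 + j))
t = 20
t/L(V(a(-2))) = 20/((2*(-2)/(6 - 2))) = 20/((2*(-2)/4)) = 20/((2*(-2)*(¼))) = 20/(-1) = 20*(-1) = -20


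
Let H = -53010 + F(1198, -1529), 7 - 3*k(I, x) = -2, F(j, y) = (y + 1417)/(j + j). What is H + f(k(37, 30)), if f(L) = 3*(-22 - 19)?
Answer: -31826695/599 ≈ -53133.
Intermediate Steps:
F(j, y) = (1417 + y)/(2*j) (F(j, y) = (1417 + y)/((2*j)) = (1417 + y)*(1/(2*j)) = (1417 + y)/(2*j))
k(I, x) = 3 (k(I, x) = 7/3 - ⅓*(-2) = 7/3 + ⅔ = 3)
H = -31753018/599 (H = -53010 + (½)*(1417 - 1529)/1198 = -53010 + (½)*(1/1198)*(-112) = -53010 - 28/599 = -31753018/599 ≈ -53010.)
f(L) = -123 (f(L) = 3*(-41) = -123)
H + f(k(37, 30)) = -31753018/599 - 123 = -31826695/599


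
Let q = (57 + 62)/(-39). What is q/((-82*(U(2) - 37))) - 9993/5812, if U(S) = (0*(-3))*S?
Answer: -591561673/343855356 ≈ -1.7204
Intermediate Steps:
U(S) = 0 (U(S) = 0*S = 0)
q = -119/39 (q = -1/39*119 = -119/39 ≈ -3.0513)
q/((-82*(U(2) - 37))) - 9993/5812 = -119*(-1/(82*(0 - 37)))/39 - 9993/5812 = -119/(39*((-82*(-37)))) - 9993*1/5812 = -119/39/3034 - 9993/5812 = -119/39*1/3034 - 9993/5812 = -119/118326 - 9993/5812 = -591561673/343855356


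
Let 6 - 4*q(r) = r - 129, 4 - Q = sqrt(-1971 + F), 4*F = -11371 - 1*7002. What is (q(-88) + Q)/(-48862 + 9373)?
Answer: -239/157956 + 11*I*sqrt(217)/78978 ≈ -0.0015131 + 0.0020517*I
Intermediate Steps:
F = -18373/4 (F = (-11371 - 1*7002)/4 = (-11371 - 7002)/4 = (1/4)*(-18373) = -18373/4 ≈ -4593.3)
Q = 4 - 11*I*sqrt(217)/2 (Q = 4 - sqrt(-1971 - 18373/4) = 4 - sqrt(-26257/4) = 4 - 11*I*sqrt(217)/2 ≈ 4.0 - 81.02*I)
q(r) = 135/4 - r/4 (q(r) = 3/2 - (r - 129)/4 = 3/2 - (-129 + r)/4 = 3/2 + (129/4 - r/4) = 135/4 - r/4)
(q(-88) + Q)/(-48862 + 9373) = ((135/4 - 1/4*(-88)) + (4 - 11*I*sqrt(217)/2))/(-48862 + 9373) = ((135/4 + 22) + (4 - 11*I*sqrt(217)/2))/(-39489) = (223/4 + (4 - 11*I*sqrt(217)/2))*(-1/39489) = (239/4 - 11*I*sqrt(217)/2)*(-1/39489) = -239/157956 + 11*I*sqrt(217)/78978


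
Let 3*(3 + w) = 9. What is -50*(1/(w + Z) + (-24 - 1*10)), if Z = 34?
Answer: 28875/17 ≈ 1698.5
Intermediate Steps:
w = 0 (w = -3 + (⅓)*9 = -3 + 3 = 0)
-50*(1/(w + Z) + (-24 - 1*10)) = -50*(1/(0 + 34) + (-24 - 1*10)) = -50*(1/34 + (-24 - 10)) = -50*(1/34 - 34) = -50*(-1155/34) = 28875/17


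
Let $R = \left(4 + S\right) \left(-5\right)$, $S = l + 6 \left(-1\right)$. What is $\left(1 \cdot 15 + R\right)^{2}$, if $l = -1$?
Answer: $900$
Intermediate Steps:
$S = -7$ ($S = -1 + 6 \left(-1\right) = -1 - 6 = -7$)
$R = 15$ ($R = \left(4 - 7\right) \left(-5\right) = \left(-3\right) \left(-5\right) = 15$)
$\left(1 \cdot 15 + R\right)^{2} = \left(1 \cdot 15 + 15\right)^{2} = \left(15 + 15\right)^{2} = 30^{2} = 900$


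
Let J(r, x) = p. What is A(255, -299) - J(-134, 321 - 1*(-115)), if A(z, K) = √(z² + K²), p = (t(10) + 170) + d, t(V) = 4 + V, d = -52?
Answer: -132 + √154426 ≈ 260.97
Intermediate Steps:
p = 132 (p = ((4 + 10) + 170) - 52 = (14 + 170) - 52 = 184 - 52 = 132)
J(r, x) = 132
A(z, K) = √(K² + z²)
A(255, -299) - J(-134, 321 - 1*(-115)) = √((-299)² + 255²) - 1*132 = √(89401 + 65025) - 132 = √154426 - 132 = -132 + √154426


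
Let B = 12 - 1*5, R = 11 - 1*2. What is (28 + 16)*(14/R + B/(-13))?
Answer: 5236/117 ≈ 44.752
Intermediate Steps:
R = 9 (R = 11 - 2 = 9)
B = 7 (B = 12 - 5 = 7)
(28 + 16)*(14/R + B/(-13)) = (28 + 16)*(14/9 + 7/(-13)) = 44*(14*(⅑) + 7*(-1/13)) = 44*(14/9 - 7/13) = 44*(119/117) = 5236/117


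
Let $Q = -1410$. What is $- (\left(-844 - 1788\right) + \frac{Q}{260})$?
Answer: $\frac{68573}{26} \approx 2637.4$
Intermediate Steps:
$- (\left(-844 - 1788\right) + \frac{Q}{260}) = - (\left(-844 - 1788\right) - \frac{1410}{260}) = - (-2632 - \frac{141}{26}) = \left(-1\right) \left(- \frac{68573}{26}\right) = \frac{68573}{26}$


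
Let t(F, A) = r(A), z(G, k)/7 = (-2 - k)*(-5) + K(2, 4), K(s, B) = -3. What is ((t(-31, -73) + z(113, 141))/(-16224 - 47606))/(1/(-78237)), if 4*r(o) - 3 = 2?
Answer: 1560124017/255320 ≈ 6110.5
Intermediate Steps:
r(o) = 5/4 (r(o) = ¾ + (¼)*2 = ¾ + ½ = 5/4)
z(G, k) = 49 + 35*k (z(G, k) = 7*((-2 - k)*(-5) - 3) = 7*((10 + 5*k) - 3) = 7*(7 + 5*k) = 49 + 35*k)
t(F, A) = 5/4
((t(-31, -73) + z(113, 141))/(-16224 - 47606))/(1/(-78237)) = ((5/4 + (49 + 35*141))/(-16224 - 47606))/(1/(-78237)) = ((5/4 + (49 + 4935))/(-63830))/(-1/78237) = ((5/4 + 4984)*(-1/63830))*(-78237) = ((19941/4)*(-1/63830))*(-78237) = -19941/255320*(-78237) = 1560124017/255320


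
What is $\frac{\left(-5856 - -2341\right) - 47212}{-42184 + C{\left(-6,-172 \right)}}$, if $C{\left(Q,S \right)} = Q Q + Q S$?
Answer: $\frac{50727}{41116} \approx 1.2338$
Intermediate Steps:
$C{\left(Q,S \right)} = Q^{2} + Q S$
$\frac{\left(-5856 - -2341\right) - 47212}{-42184 + C{\left(-6,-172 \right)}} = \frac{\left(-5856 - -2341\right) - 47212}{-42184 - 6 \left(-6 - 172\right)} = \frac{\left(-5856 + 2341\right) - 47212}{-42184 - -1068} = \frac{-3515 - 47212}{-42184 + 1068} = - \frac{50727}{-41116} = \left(-50727\right) \left(- \frac{1}{41116}\right) = \frac{50727}{41116}$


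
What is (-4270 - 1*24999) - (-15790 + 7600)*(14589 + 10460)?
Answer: 205122041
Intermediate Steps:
(-4270 - 1*24999) - (-15790 + 7600)*(14589 + 10460) = (-4270 - 24999) - (-8190)*25049 = -29269 - 1*(-205151310) = -29269 + 205151310 = 205122041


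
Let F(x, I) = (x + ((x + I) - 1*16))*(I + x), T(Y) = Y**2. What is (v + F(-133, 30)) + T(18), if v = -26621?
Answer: -341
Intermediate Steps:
F(x, I) = (I + x)*(-16 + I + 2*x) (F(x, I) = (x + ((I + x) - 16))*(I + x) = (x + (-16 + I + x))*(I + x) = (-16 + I + 2*x)*(I + x) = (I + x)*(-16 + I + 2*x))
(v + F(-133, 30)) + T(18) = (-26621 + (30**2 - 16*30 - 16*(-133) + 2*(-133)**2 + 3*30*(-133))) + 18**2 = (-26621 + (900 - 480 + 2128 + 2*17689 - 11970)) + 324 = (-26621 + (900 - 480 + 2128 + 35378 - 11970)) + 324 = (-26621 + 25956) + 324 = -665 + 324 = -341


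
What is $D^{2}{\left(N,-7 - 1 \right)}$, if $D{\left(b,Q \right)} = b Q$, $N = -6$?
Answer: $2304$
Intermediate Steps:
$D{\left(b,Q \right)} = Q b$
$D^{2}{\left(N,-7 - 1 \right)} = \left(\left(-7 - 1\right) \left(-6\right)\right)^{2} = \left(\left(-8\right) \left(-6\right)\right)^{2} = 48^{2} = 2304$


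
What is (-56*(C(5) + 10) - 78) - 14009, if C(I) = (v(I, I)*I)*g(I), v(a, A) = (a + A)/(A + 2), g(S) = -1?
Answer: -14247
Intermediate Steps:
v(a, A) = (A + a)/(2 + A)
C(I) = -2*I²/(2 + I) (C(I) = (((I + I)/(2 + I))*I)*(-1) = (((2*I)/(2 + I))*I)*(-1) = ((2*I/(2 + I))*I)*(-1) = (2*I²/(2 + I))*(-1) = -2*I²/(2 + I))
(-56*(C(5) + 10) - 78) - 14009 = (-56*(-2*5²/(2 + 5) + 10) - 78) - 14009 = (-56*(-2*25/7 + 10) - 78) - 14009 = (-56*(-2*25*⅐ + 10) - 78) - 14009 = (-56*(-50/7 + 10) - 78) - 14009 = (-56*20/7 - 78) - 14009 = (-160 - 78) - 14009 = -238 - 14009 = -14247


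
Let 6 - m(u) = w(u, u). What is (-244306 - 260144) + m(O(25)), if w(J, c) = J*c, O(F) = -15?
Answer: -504669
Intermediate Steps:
m(u) = 6 - u**2 (m(u) = 6 - u*u = 6 - u**2)
(-244306 - 260144) + m(O(25)) = (-244306 - 260144) + (6 - 1*(-15)**2) = -504450 + (6 - 1*225) = -504450 + (6 - 225) = -504450 - 219 = -504669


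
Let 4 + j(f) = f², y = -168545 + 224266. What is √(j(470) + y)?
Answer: √276617 ≈ 525.94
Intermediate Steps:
y = 55721
j(f) = -4 + f²
√(j(470) + y) = √((-4 + 470²) + 55721) = √((-4 + 220900) + 55721) = √(220896 + 55721) = √276617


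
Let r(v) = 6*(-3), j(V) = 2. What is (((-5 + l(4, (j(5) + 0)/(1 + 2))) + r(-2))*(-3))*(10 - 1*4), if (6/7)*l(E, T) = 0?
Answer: 414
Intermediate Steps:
l(E, T) = 0 (l(E, T) = (7/6)*0 = 0)
r(v) = -18
(((-5 + l(4, (j(5) + 0)/(1 + 2))) + r(-2))*(-3))*(10 - 1*4) = (((-5 + 0) - 18)*(-3))*(10 - 1*4) = ((-5 - 18)*(-3))*(10 - 4) = -23*(-3)*6 = 69*6 = 414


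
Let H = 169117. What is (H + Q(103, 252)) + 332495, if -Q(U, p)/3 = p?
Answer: 500856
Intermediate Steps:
Q(U, p) = -3*p
(H + Q(103, 252)) + 332495 = (169117 - 3*252) + 332495 = (169117 - 756) + 332495 = 168361 + 332495 = 500856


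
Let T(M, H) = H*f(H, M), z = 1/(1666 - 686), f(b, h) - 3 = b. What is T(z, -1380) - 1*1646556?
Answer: 253704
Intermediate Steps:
f(b, h) = 3 + b
z = 1/980 ≈ 0.0010204
T(M, H) = H*(3 + H)
T(z, -1380) - 1*1646556 = -1380*(3 - 1380) - 1*1646556 = -1380*(-1377) - 1646556 = 1900260 - 1646556 = 253704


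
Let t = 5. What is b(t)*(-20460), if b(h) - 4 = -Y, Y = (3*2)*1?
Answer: 40920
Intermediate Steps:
Y = 6 (Y = 6*1 = 6)
b(h) = -2 (b(h) = 4 - 1*6 = 4 - 6 = -2)
b(t)*(-20460) = -2*(-20460) = 40920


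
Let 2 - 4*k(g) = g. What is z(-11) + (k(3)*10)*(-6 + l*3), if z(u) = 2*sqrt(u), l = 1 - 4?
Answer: 75/2 + 2*I*sqrt(11) ≈ 37.5 + 6.6332*I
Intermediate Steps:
k(g) = 1/2 - g/4
l = -3
z(-11) + (k(3)*10)*(-6 + l*3) = 2*sqrt(-11) + ((1/2 - 1/4*3)*10)*(-6 - 3*3) = 2*(I*sqrt(11)) + ((1/2 - 3/4)*10)*(-6 - 9) = 2*I*sqrt(11) - 1/4*10*(-15) = 2*I*sqrt(11) - 5/2*(-15) = 2*I*sqrt(11) + 75/2 = 75/2 + 2*I*sqrt(11)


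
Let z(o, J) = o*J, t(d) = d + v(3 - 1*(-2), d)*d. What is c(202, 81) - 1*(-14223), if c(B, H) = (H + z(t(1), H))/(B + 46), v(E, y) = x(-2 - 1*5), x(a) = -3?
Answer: 3527223/248 ≈ 14223.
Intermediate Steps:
v(E, y) = -3
t(d) = -2*d (t(d) = d - 3*d = -2*d)
z(o, J) = J*o
c(B, H) = -H/(46 + B) (c(B, H) = (H + H*(-2*1))/(B + 46) = (H + H*(-2))/(46 + B) = (H - 2*H)/(46 + B) = (-H)/(46 + B) = -H/(46 + B))
c(202, 81) - 1*(-14223) = -1*81/(46 + 202) - 1*(-14223) = -1*81/248 + 14223 = -1*81*1/248 + 14223 = -81/248 + 14223 = 3527223/248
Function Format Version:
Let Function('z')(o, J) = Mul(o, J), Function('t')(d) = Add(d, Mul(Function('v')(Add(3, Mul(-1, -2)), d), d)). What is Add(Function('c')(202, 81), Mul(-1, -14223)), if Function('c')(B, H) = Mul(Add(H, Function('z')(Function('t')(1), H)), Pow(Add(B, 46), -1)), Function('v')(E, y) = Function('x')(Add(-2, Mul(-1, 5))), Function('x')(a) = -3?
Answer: Rational(3527223, 248) ≈ 14223.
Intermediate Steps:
Function('v')(E, y) = -3
Function('t')(d) = Mul(-2, d) (Function('t')(d) = Add(d, Mul(-3, d)) = Mul(-2, d))
Function('z')(o, J) = Mul(J, o)
Function('c')(B, H) = Mul(-1, H, Pow(Add(46, B), -1)) (Function('c')(B, H) = Mul(Add(H, Mul(H, Mul(-2, 1))), Pow(Add(B, 46), -1)) = Mul(Add(H, Mul(H, -2)), Pow(Add(46, B), -1)) = Mul(Add(H, Mul(-2, H)), Pow(Add(46, B), -1)) = Mul(Mul(-1, H), Pow(Add(46, B), -1)) = Mul(-1, H, Pow(Add(46, B), -1)))
Add(Function('c')(202, 81), Mul(-1, -14223)) = Add(Mul(-1, 81, Pow(Add(46, 202), -1)), Mul(-1, -14223)) = Add(Mul(-1, 81, Pow(248, -1)), 14223) = Add(Mul(-1, 81, Rational(1, 248)), 14223) = Add(Rational(-81, 248), 14223) = Rational(3527223, 248)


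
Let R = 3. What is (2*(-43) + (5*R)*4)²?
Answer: 676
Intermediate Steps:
(2*(-43) + (5*R)*4)² = (2*(-43) + (5*3)*4)² = (-86 + 15*4)² = (-86 + 60)² = (-26)² = 676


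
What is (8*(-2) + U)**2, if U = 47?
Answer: 961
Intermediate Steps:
(8*(-2) + U)**2 = (8*(-2) + 47)**2 = (-16 + 47)**2 = 31**2 = 961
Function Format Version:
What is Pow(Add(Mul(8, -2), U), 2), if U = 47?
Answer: 961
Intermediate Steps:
Pow(Add(Mul(8, -2), U), 2) = Pow(Add(Mul(8, -2), 47), 2) = Pow(Add(-16, 47), 2) = Pow(31, 2) = 961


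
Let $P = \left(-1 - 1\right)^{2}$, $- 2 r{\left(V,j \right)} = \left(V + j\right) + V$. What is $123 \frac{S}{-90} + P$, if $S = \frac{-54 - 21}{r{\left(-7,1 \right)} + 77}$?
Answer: $\frac{873}{167} \approx 5.2275$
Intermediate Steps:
$r{\left(V,j \right)} = - V - \frac{j}{2}$ ($r{\left(V,j \right)} = - \frac{\left(V + j\right) + V}{2} = - \frac{j + 2 V}{2} = - V - \frac{j}{2}$)
$P = 4$ ($P = \left(-2\right)^{2} = 4$)
$S = - \frac{150}{167}$ ($S = \frac{-54 - 21}{\left(\left(-1\right) \left(-7\right) - \frac{1}{2}\right) + 77} = - \frac{75}{\left(7 - \frac{1}{2}\right) + 77} = - \frac{75}{\frac{13}{2} + 77} = - \frac{75}{\frac{167}{2}} = \left(-75\right) \frac{2}{167} = - \frac{150}{167} \approx -0.8982$)
$123 \frac{S}{-90} + P = 123 \left(- \frac{150}{167 \left(-90\right)}\right) + 4 = 123 \left(\left(- \frac{150}{167}\right) \left(- \frac{1}{90}\right)\right) + 4 = 123 \cdot \frac{5}{501} + 4 = \frac{205}{167} + 4 = \frac{873}{167}$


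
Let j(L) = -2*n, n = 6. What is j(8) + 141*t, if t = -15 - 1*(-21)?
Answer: 834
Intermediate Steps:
t = 6 (t = -15 + 21 = 6)
j(L) = -12 (j(L) = -2*6 = -12)
j(8) + 141*t = -12 + 141*6 = -12 + 846 = 834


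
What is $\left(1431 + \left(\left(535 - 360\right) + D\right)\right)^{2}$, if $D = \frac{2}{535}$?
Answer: $\frac{738245260944}{286225} \approx 2.5792 \cdot 10^{6}$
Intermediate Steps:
$D = \frac{2}{535}$ ($D = 2 \cdot \frac{1}{535} = \frac{2}{535} \approx 0.0037383$)
$\left(1431 + \left(\left(535 - 360\right) + D\right)\right)^{2} = \left(1431 + \left(\left(535 - 360\right) + \frac{2}{535}\right)\right)^{2} = \left(1431 + \left(175 + \frac{2}{535}\right)\right)^{2} = \left(1431 + \frac{93627}{535}\right)^{2} = \left(\frac{859212}{535}\right)^{2} = \frac{738245260944}{286225}$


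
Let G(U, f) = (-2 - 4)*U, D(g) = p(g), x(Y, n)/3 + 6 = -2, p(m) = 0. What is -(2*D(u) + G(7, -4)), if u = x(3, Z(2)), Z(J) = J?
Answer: 42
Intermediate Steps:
x(Y, n) = -24 (x(Y, n) = -18 + 3*(-2) = -18 - 6 = -24)
u = -24
D(g) = 0
G(U, f) = -6*U
-(2*D(u) + G(7, -4)) = -(2*0 - 6*7) = -(0 - 42) = -1*(-42) = 42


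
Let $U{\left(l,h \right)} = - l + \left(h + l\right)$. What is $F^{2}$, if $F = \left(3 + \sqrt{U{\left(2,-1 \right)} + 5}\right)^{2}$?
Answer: $625$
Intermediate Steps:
$U{\left(l,h \right)} = h$
$F = 25$ ($F = \left(3 + \sqrt{-1 + 5}\right)^{2} = \left(3 + \sqrt{4}\right)^{2} = \left(3 + 2\right)^{2} = 5^{2} = 25$)
$F^{2} = 25^{2} = 625$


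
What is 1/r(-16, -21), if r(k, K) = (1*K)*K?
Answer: 1/441 ≈ 0.0022676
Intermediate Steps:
r(k, K) = K**2 (r(k, K) = K*K = K**2)
1/r(-16, -21) = 1/((-21)**2) = 1/441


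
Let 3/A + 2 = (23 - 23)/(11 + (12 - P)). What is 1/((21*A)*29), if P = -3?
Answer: -2/1827 ≈ -0.0010947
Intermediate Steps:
A = -3/2 (A = 3/(-2 + (23 - 23)/(11 + (12 - 1*(-3)))) = 3/(-2 + 0/(11 + (12 + 3))) = 3/(-2 + 0/(11 + 15)) = 3/(-2 + 0/26) = 3/(-2 + 0*(1/26)) = 3/(-2 + 0) = 3/(-2) = 3*(-½) = -3/2 ≈ -1.5000)
1/((21*A)*29) = 1/((21*(-3/2))*29) = 1/(-63/2*29) = 1/(-1827/2) = -2/1827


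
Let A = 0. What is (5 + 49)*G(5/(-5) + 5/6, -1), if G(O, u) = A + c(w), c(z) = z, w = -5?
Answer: -270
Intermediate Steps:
G(O, u) = -5 (G(O, u) = 0 - 5 = -5)
(5 + 49)*G(5/(-5) + 5/6, -1) = (5 + 49)*(-5) = 54*(-5) = -270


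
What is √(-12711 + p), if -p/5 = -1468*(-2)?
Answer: 7*I*√559 ≈ 165.5*I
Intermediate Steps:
p = -14680 (p = -(-7340)*(-2) = -5*2936 = -14680)
√(-12711 + p) = √(-12711 - 14680) = √(-27391) = 7*I*√559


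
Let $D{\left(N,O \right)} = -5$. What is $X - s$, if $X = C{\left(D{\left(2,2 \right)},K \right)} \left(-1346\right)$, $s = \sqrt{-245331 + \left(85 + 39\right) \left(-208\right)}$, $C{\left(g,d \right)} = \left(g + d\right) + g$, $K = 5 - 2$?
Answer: $9422 - i \sqrt{271123} \approx 9422.0 - 520.69 i$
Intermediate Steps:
$K = 3$ ($K = 5 - 2 = 3$)
$C{\left(g,d \right)} = d + 2 g$ ($C{\left(g,d \right)} = \left(d + g\right) + g = d + 2 g$)
$s = i \sqrt{271123}$ ($s = \sqrt{-245331 + 124 \left(-208\right)} = \sqrt{-245331 - 25792} = \sqrt{-271123} = i \sqrt{271123} \approx 520.69 i$)
$X = 9422$ ($X = \left(3 + 2 \left(-5\right)\right) \left(-1346\right) = \left(3 - 10\right) \left(-1346\right) = \left(-7\right) \left(-1346\right) = 9422$)
$X - s = 9422 - i \sqrt{271123}$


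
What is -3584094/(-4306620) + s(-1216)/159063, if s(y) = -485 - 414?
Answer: 94370848757/114170649510 ≈ 0.82658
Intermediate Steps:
s(y) = -899
-3584094/(-4306620) + s(-1216)/159063 = -3584094/(-4306620) - 899/159063 = -3584094*(-1/4306620) - 899*1/159063 = 597349/717770 - 899/159063 = 94370848757/114170649510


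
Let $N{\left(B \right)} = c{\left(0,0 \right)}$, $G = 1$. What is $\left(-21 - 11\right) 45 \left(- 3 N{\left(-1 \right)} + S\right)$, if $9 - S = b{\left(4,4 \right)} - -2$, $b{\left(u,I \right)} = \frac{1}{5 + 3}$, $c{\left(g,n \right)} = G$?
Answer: $-5580$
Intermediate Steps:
$c{\left(g,n \right)} = 1$
$N{\left(B \right)} = 1$
$b{\left(u,I \right)} = \frac{1}{8}$
$S = \frac{55}{8}$ ($S = 9 - \left(\frac{1}{8} - -2\right) = 9 - \left(\frac{1}{8} + 2\right) = 9 - \frac{17}{8} = \frac{55}{8} \approx 6.875$)
$\left(-21 - 11\right) 45 \left(- 3 N{\left(-1 \right)} + S\right) = \left(-21 - 11\right) 45 \left(\left(-3\right) 1 + \frac{55}{8}\right) = \left(-21 - 11\right) 45 \left(-3 + \frac{55}{8}\right) = \left(-32\right) 45 \cdot \frac{31}{8} = \left(-1440\right) \frac{31}{8} = -5580$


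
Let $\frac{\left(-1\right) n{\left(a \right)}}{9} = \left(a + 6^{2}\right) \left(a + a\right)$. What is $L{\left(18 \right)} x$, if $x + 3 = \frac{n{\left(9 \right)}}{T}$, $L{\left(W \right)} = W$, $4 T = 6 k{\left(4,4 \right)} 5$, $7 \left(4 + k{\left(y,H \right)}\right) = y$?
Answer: $5049$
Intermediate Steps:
$k{\left(y,H \right)} = -4 + \frac{y}{7}$
$n{\left(a \right)} = - 18 a \left(36 + a\right)$ ($n{\left(a \right)} = - 9 \left(a + 6^{2}\right) \left(a + a\right) = - 9 \left(a + 36\right) 2 a = - 9 \left(36 + a\right) 2 a = - 9 \cdot 2 a \left(36 + a\right) = - 18 a \left(36 + a\right)$)
$T = - \frac{180}{7}$ ($T = \frac{6 \left(-4 + \frac{1}{7} \cdot 4\right) 5}{4} = \frac{6 \left(-4 + \frac{4}{7}\right) 5}{4} = \frac{6 \left(- \frac{24}{7}\right) 5}{4} = \frac{\left(- \frac{144}{7}\right) 5}{4} = \frac{1}{4} \left(- \frac{720}{7}\right) = - \frac{180}{7} \approx -25.714$)
$x = \frac{561}{2}$ ($x = -3 + \frac{\left(-18\right) 9 \left(36 + 9\right)}{- \frac{180}{7}} = -3 + \left(-18\right) 9 \cdot 45 \left(- \frac{7}{180}\right) = -3 - - \frac{567}{2} = -3 + \frac{567}{2} = \frac{561}{2} \approx 280.5$)
$L{\left(18 \right)} x = 18 \cdot \frac{561}{2} = 5049$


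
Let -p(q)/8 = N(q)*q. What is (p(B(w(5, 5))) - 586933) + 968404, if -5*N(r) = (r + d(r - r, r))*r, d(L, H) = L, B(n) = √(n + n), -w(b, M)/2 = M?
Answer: 381471 - 64*I*√5 ≈ 3.8147e+5 - 143.11*I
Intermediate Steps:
w(b, M) = -2*M
B(n) = √2*√n (B(n) = √(2*n) = √2*√n)
N(r) = -r²/5 (N(r) = -(r + (r - r))*r/5 = -(r + 0)*r/5 = -r*r/5 = -r²/5)
p(q) = 8*q³/5 (p(q) = -8*(-q²/5)*q = -(-8)*q³/5 = 8*q³/5)
(p(B(w(5, 5))) - 586933) + 968404 = (8*(√2*√(-2*5))³/5 - 586933) + 968404 = (8*(√2*√(-10))³/5 - 586933) + 968404 = (8*(√2*(I*√10))³/5 - 586933) + 968404 = (8*(2*I*√5)³/5 - 586933) + 968404 = (8*(-40*I*√5)/5 - 586933) + 968404 = (-64*I*√5 - 586933) + 968404 = (-586933 - 64*I*√5) + 968404 = 381471 - 64*I*√5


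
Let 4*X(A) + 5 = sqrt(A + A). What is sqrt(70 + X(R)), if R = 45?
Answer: sqrt(275 + 3*sqrt(10))/2 ≈ 8.4334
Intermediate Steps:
X(A) = -5/4 + sqrt(2)*sqrt(A)/4 (X(A) = -5/4 + sqrt(A + A)/4 = -5/4 + sqrt(2*A)/4 = -5/4 + (sqrt(2)*sqrt(A))/4 = -5/4 + sqrt(2)*sqrt(A)/4)
sqrt(70 + X(R)) = sqrt(70 + (-5/4 + sqrt(2)*sqrt(45)/4)) = sqrt(70 + (-5/4 + sqrt(2)*(3*sqrt(5))/4)) = sqrt(70 + (-5/4 + 3*sqrt(10)/4)) = sqrt(275/4 + 3*sqrt(10)/4)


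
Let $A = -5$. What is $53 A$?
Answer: $-265$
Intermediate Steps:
$53 A = 53 \left(-5\right) = -265$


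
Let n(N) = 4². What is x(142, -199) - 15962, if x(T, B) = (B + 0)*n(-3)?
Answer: -19146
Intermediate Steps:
n(N) = 16
x(T, B) = 16*B (x(T, B) = (B + 0)*16 = B*16 = 16*B)
x(142, -199) - 15962 = 16*(-199) - 15962 = -3184 - 15962 = -19146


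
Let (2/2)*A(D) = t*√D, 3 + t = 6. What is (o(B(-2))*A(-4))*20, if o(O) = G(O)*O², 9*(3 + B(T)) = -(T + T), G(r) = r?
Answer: -486680*I/243 ≈ -2002.8*I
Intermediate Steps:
t = 3 (t = -3 + 6 = 3)
A(D) = 3*√D
B(T) = -3 - 2*T/9 (B(T) = -3 + (-(T + T))/9 = -3 + (-2*T)/9 = -3 - 2*T/9)
o(O) = O³ (o(O) = O*O² = O³)
(o(B(-2))*A(-4))*20 = ((-3 - 2/9*(-2))³*(3*√(-4)))*20 = ((-3 + 4/9)³*(3*(2*I)))*20 = ((-23/9)³*(6*I))*20 = -24334*I/243*20 = -486680*I/243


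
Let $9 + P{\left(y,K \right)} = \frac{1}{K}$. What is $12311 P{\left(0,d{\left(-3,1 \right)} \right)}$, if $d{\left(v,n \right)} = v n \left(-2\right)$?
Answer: $- \frac{652483}{6} \approx -1.0875 \cdot 10^{5}$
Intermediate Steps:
$d{\left(v,n \right)} = - 2 n v$ ($d{\left(v,n \right)} = n v \left(-2\right) = - 2 n v$)
$P{\left(y,K \right)} = -9 + \frac{1}{K}$
$12311 P{\left(0,d{\left(-3,1 \right)} \right)} = 12311 \left(-9 + \frac{1}{\left(-2\right) 1 \left(-3\right)}\right) = 12311 \left(-9 + \frac{1}{6}\right) = 12311 \left(- \frac{53}{6}\right) = - \frac{652483}{6}$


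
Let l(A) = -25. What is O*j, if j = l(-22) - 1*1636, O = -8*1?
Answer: 13288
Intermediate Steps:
O = -8
j = -1661 (j = -25 - 1*1636 = -25 - 1636 = -1661)
O*j = -8*(-1661) = 13288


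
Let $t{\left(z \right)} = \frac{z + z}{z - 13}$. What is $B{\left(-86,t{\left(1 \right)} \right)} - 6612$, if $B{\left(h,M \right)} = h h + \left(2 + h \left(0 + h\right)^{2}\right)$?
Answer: $-635270$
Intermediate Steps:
$t{\left(z \right)} = \frac{2 z}{-13 + z}$
$B{\left(h,M \right)} = 2 + h^{2} + h^{3}$ ($B{\left(h,M \right)} = h^{2} + \left(2 + h h^{2}\right) = h^{2} + \left(2 + h^{3}\right) = 2 + h^{2} + h^{3}$)
$B{\left(-86,t{\left(1 \right)} \right)} - 6612 = \left(2 + \left(-86\right)^{2} + \left(-86\right)^{3}\right) - 6612 = \left(2 + 7396 - 636056\right) - 6612 = -628658 - 6612 = -635270$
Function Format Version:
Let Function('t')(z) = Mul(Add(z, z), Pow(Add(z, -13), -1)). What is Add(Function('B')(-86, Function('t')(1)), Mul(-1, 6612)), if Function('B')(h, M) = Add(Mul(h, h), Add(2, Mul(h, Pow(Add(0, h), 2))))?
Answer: -635270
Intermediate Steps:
Function('t')(z) = Mul(2, z, Pow(Add(-13, z), -1)) (Function('t')(z) = Mul(Mul(2, z), Pow(Add(-13, z), -1)) = Mul(2, z, Pow(Add(-13, z), -1)))
Function('B')(h, M) = Add(2, Pow(h, 2), Pow(h, 3)) (Function('B')(h, M) = Add(Pow(h, 2), Add(2, Mul(h, Pow(h, 2)))) = Add(Pow(h, 2), Add(2, Pow(h, 3))) = Add(2, Pow(h, 2), Pow(h, 3)))
Add(Function('B')(-86, Function('t')(1)), Mul(-1, 6612)) = Add(Add(2, Pow(-86, 2), Pow(-86, 3)), Mul(-1, 6612)) = Add(Add(2, 7396, -636056), -6612) = Add(-628658, -6612) = -635270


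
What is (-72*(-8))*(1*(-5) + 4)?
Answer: -576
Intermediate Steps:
(-72*(-8))*(1*(-5) + 4) = 576*(-5 + 4) = 576*(-1) = -576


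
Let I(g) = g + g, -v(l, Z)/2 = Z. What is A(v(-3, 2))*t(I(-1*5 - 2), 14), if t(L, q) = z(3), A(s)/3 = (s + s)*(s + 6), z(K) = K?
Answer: -144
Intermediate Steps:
v(l, Z) = -2*Z
I(g) = 2*g
A(s) = 6*s*(6 + s) (A(s) = 3*((s + s)*(s + 6)) = 3*((2*s)*(6 + s)) = 3*(2*s*(6 + s)) = 6*s*(6 + s))
t(L, q) = 3
A(v(-3, 2))*t(I(-1*5 - 2), 14) = (6*(-2*2)*(6 - 2*2))*3 = (6*(-4)*(6 - 4))*3 = (6*(-4)*2)*3 = -48*3 = -144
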